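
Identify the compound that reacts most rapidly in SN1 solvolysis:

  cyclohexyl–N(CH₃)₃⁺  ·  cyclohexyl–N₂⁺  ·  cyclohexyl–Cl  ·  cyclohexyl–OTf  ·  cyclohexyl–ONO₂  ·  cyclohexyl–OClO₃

cyclohexyl–N₂⁺

The skeletons are identical, so relative rate is governed entirely by leaving-group ability.
Leaving-group ability tracks the stability of the departed species; conjugate-acid pKₐ is the usual yardstick (lower pKₐ → better LG).
cyclohexyl–N₂⁺ loses N₂: no meaningful conjugate acid; N₂ departs as an exceptionally stable neutral molecule
cyclohexyl–OTf loses OTf⁻: pKₐ(CF₃SO₃H (triflic acid)) ≈ -14
cyclohexyl–OClO₃ loses ClO₄⁻: pKₐ(HClO₄) ≈ -10
cyclohexyl–Cl loses Cl⁻: pKₐ(HCl) ≈ -7
cyclohexyl–ONO₂ loses NO₃⁻: pKₐ(HNO₃) ≈ -1.3
cyclohexyl–N(CH₃)₃⁺ loses NR'₃: pKₐ(R'₃NH⁺) ≈ 10.7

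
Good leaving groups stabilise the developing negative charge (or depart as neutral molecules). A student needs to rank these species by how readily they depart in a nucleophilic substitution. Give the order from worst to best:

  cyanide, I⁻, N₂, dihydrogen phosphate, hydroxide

hydroxide < cyanide < dihydrogen phosphate < I⁻ < N₂

Rank by basicity of the departing species: weakest base leaves most easily.
N₂: no meaningful conjugate acid; N₂ departs as an exceptionally stable neutral molecule
I⁻: pKₐ(HI) ≈ -10
dihydrogen phosphate: pKₐ(H₃PO₄) ≈ 2.1 — moderate base; biological leaving group after further activation
cyanide: pKₐ(HCN) ≈ 9.2
hydroxide: pKₐ(H₂O) ≈ 15.7 — strong base; essentially never leaves without prior activation
The question asks for worst first, so the sequence is read in increasing leaving-group ability.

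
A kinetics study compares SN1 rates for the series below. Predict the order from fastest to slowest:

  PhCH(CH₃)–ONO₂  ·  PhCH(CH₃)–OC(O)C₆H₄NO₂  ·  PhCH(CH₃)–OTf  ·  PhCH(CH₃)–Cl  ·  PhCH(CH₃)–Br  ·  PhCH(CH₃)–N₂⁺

PhCH(CH₃)–N₂⁺ > PhCH(CH₃)–OTf > PhCH(CH₃)–Br > PhCH(CH₃)–Cl > PhCH(CH₃)–ONO₂ > PhCH(CH₃)–OC(O)C₆H₄NO₂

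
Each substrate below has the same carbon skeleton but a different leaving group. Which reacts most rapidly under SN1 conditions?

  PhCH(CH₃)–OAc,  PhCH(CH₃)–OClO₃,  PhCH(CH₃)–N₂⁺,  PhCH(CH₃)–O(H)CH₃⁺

PhCH(CH₃)–N₂⁺

Same R in every case — rank the leaving groups.
The more stable X⁻ (or X) is on its own — i.e. the weaker a base it is — the better a leaving group it makes.
PhCH(CH₃)–N₂⁺ loses N₂: no meaningful conjugate acid; N₂ departs as an exceptionally stable neutral molecule
PhCH(CH₃)–OClO₃ loses ClO₄⁻: pKₐ(HClO₄) ≈ -10
PhCH(CH₃)–O(H)CH₃⁺ loses R'OH: pKₐ(R'OH₂⁺) ≈ -2.4
PhCH(CH₃)–OAc loses AcO⁻: pKₐ(CH₃COOH) ≈ 4.8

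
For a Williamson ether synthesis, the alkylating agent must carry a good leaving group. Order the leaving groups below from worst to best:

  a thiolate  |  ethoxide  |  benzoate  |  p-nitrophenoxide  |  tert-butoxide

A good leaving group is a weak base: the lower the pKₐ of its conjugate acid, the more readily it departs.
benzoate: pKₐ(C₆H₅COOH) ≈ 4.2
p-nitrophenoxide: pKₐ(p-nitrophenol) ≈ 7.2
a thiolate: pKₐ(RSH (a thiol)) ≈ 10.5
ethoxide: pKₐ(CH₃CH₂OH) ≈ 16
tert-butoxide: pKₐ(t-BuOH) ≈ 18
The question asks for worst first, so the sequence is read in increasing leaving-group ability.

tert-butoxide < ethoxide < a thiolate < p-nitrophenoxide < benzoate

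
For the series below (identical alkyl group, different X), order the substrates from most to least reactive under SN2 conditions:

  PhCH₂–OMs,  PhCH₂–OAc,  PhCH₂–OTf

Same R in every case — rank the leaving groups.
A good leaving group is a weak base: the lower the pKₐ of its conjugate acid, the more readily it departs.
PhCH₂–OTf loses OTf⁻: pKₐ(CF₃SO₃H (triflic acid)) ≈ -14
PhCH₂–OMs loses OMs⁻: pKₐ(CH₃SO₃H (MsOH)) ≈ -1.9
PhCH₂–OAc loses AcO⁻: pKₐ(CH₃COOH) ≈ 4.8

PhCH₂–OTf > PhCH₂–OMs > PhCH₂–OAc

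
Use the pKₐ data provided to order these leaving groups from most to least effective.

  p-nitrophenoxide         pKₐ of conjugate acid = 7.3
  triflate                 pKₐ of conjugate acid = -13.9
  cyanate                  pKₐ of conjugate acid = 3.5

Lower conjugate-acid pKₐ ⇒ weaker base ⇒ better leaving group.
Sorting by the given values: triflate (-13.9), cyanate (3.5), p-nitrophenoxide (7.3).

triflate > cyanate > p-nitrophenoxide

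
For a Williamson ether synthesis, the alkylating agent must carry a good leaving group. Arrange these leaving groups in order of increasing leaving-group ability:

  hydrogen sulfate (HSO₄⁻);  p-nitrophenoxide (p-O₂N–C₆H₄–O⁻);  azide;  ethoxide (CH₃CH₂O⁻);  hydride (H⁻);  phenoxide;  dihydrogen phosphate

Leaving-group ability tracks the stability of the departed species; conjugate-acid pKₐ is the usual yardstick (lower pKₐ → better LG).
hydrogen sulfate (HSO₄⁻): pKₐ(H₂SO₄) ≈ -3
dihydrogen phosphate: pKₐ(H₃PO₄) ≈ 2.1
azide: pKₐ(HN₃) ≈ 4.7
p-nitrophenoxide (p-O₂N–C₆H₄–O⁻): pKₐ(p-nitrophenol) ≈ 7.2
phenoxide: pKₐ(C₆H₅OH (phenol)) ≈ 10
ethoxide (CH₃CH₂O⁻): pKₐ(CH₃CH₂OH) ≈ 16
hydride (H⁻): pKₐ(H₂) ≈ 36
Listed from poorest to best leaving group as asked.

hydride (H⁻) < ethoxide (CH₃CH₂O⁻) < phenoxide < p-nitrophenoxide (p-O₂N–C₆H₄–O⁻) < azide < dihydrogen phosphate < hydrogen sulfate (HSO₄⁻)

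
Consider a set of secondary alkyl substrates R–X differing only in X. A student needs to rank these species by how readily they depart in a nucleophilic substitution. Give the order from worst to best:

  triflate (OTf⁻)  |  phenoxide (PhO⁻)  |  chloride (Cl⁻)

A good leaving group is a weak base: the lower the pKₐ of its conjugate acid, the more readily it departs.
triflate (OTf⁻): pKₐ(CF₃SO₃H (triflic acid)) ≈ -14
chloride (Cl⁻): pKₐ(HCl) ≈ -7 — moderately weak base
phenoxide (PhO⁻): pKₐ(C₆H₅OH (phenol)) ≈ 10 — resonance into the ring helps, but still a poor LG
Reversing gives the worst-to-best order requested.

phenoxide (PhO⁻) < chloride (Cl⁻) < triflate (OTf⁻)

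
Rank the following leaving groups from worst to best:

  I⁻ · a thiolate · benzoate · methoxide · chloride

I⁻: pKₐ(HI) ≈ -10 — large, highly polarisable; very weak base
chloride: pKₐ(HCl) ≈ -7 — moderately weak base
benzoate: pKₐ(C₆H₅COOH) ≈ 4.2 — aryl carboxylate
a thiolate: pKₐ(RSH (a thiol)) ≈ 10.5 — moderately basic; rarely leaves without activation
methoxide: pKₐ(CH₃OH) ≈ 15.5 — strong base; alkoxides do not leave unassisted
Reversing gives the worst-to-best order requested.

methoxide < a thiolate < benzoate < chloride < I⁻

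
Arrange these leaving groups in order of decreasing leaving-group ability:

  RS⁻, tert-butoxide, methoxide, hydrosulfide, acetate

Rank by basicity of the departing species: weakest base leaves most easily.
acetate: pKₐ(CH₃COOH) ≈ 4.8 — resonance-stabilised but still a weak base
hydrosulfide: pKₐ(H₂S) ≈ 7
RS⁻: pKₐ(RSH (a thiol)) ≈ 10.5 — moderately basic; rarely leaves without activation
methoxide: pKₐ(CH₃OH) ≈ 15.5 — strong base; alkoxides do not leave unassisted
tert-butoxide: pKₐ(t-BuOH) ≈ 18 — bulky, strongly basic alkoxide

acetate > hydrosulfide > RS⁻ > methoxide > tert-butoxide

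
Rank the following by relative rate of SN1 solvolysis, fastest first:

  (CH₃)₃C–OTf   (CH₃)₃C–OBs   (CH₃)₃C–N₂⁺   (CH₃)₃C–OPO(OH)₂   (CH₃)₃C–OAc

(CH₃)₃C–N₂⁺ > (CH₃)₃C–OTf > (CH₃)₃C–OBs > (CH₃)₃C–OPO(OH)₂ > (CH₃)₃C–OAc

With the same alkyl group throughout, only the leaving group differentiates the rates.
A good leaving group is a weak base: the lower the pKₐ of its conjugate acid, the more readily it departs.
(CH₃)₃C–N₂⁺ loses N₂: no meaningful conjugate acid; N₂ departs as an exceptionally stable neutral molecule
(CH₃)₃C–OTf loses OTf⁻: pKₐ(CF₃SO₃H (triflic acid)) ≈ -14
(CH₃)₃C–OBs loses OBs⁻: pKₐ(p-BrC₆H₄SO₃H) ≈ -2.8
(CH₃)₃C–OPO(OH)₂ loses H₂PO₄⁻: pKₐ(H₃PO₄) ≈ 2.1
(CH₃)₃C–OAc loses AcO⁻: pKₐ(CH₃COOH) ≈ 4.8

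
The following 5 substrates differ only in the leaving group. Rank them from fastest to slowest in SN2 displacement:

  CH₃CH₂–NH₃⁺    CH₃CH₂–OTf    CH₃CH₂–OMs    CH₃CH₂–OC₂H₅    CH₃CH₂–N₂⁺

The skeletons are identical, so relative rate is governed entirely by leaving-group ability.
The more stable X⁻ (or X) is on its own — i.e. the weaker a base it is — the better a leaving group it makes.
CH₃CH₂–N₂⁺ loses N₂: no meaningful conjugate acid; N₂ departs as an exceptionally stable neutral molecule
CH₃CH₂–OTf loses OTf⁻: pKₐ(CF₃SO₃H (triflic acid)) ≈ -14
CH₃CH₂–OMs loses OMs⁻: pKₐ(CH₃SO₃H (MsOH)) ≈ -1.9
CH₃CH₂–NH₃⁺ loses NH₃: pKₐ(NH₄⁺) ≈ 9.2
CH₃CH₂–OC₂H₅ loses CH₃CH₂O⁻: pKₐ(CH₃CH₂OH) ≈ 16

CH₃CH₂–N₂⁺ > CH₃CH₂–OTf > CH₃CH₂–OMs > CH₃CH₂–NH₃⁺ > CH₃CH₂–OC₂H₅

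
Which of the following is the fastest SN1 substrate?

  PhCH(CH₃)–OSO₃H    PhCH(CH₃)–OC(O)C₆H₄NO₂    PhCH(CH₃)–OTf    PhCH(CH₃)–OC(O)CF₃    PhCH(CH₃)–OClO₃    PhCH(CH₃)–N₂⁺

PhCH(CH₃)–N₂⁺

Identical carbon frameworks mean the comparison reduces to leaving-group quality.
The more stable X⁻ (or X) is on its own — i.e. the weaker a base it is — the better a leaving group it makes.
PhCH(CH₃)–N₂⁺ loses N₂: no meaningful conjugate acid; N₂ departs as an exceptionally stable neutral molecule
PhCH(CH₃)–OTf loses OTf⁻: pKₐ(CF₃SO₃H (triflic acid)) ≈ -14
PhCH(CH₃)–OClO₃ loses ClO₄⁻: pKₐ(HClO₄) ≈ -10
PhCH(CH₃)–OSO₃H loses HSO₄⁻: pKₐ(H₂SO₄) ≈ -3
PhCH(CH₃)–OC(O)CF₃ loses CF₃COO⁻: pKₐ(CF₃COOH) ≈ 0.2
PhCH(CH₃)–OC(O)C₆H₄NO₂ loses p-O₂N–C₆H₄–COO⁻: pKₐ(p-nitrobenzoic acid) ≈ 3.4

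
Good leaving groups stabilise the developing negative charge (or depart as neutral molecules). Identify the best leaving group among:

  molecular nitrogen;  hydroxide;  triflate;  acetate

molecular nitrogen

molecular nitrogen: no meaningful conjugate acid; N₂ departs as an exceptionally stable neutral molecule
triflate: pKₐ(CF₃SO₃H (triflic acid)) ≈ -14
acetate: pKₐ(CH₃COOH) ≈ 4.8
hydroxide: pKₐ(H₂O) ≈ 15.7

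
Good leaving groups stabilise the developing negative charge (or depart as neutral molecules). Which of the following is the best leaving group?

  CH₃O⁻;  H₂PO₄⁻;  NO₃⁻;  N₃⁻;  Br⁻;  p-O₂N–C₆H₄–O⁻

Br⁻

Rank by basicity of the departing species: weakest base leaves most easily.
Br⁻: pKₐ(HBr) ≈ -9
NO₃⁻: pKₐ(HNO₃) ≈ -1.3
H₂PO₄⁻: pKₐ(H₃PO₄) ≈ 2.1
N₃⁻: pKₐ(HN₃) ≈ 4.7
p-O₂N–C₆H₄–O⁻: pKₐ(p-nitrophenol) ≈ 7.2
CH₃O⁻: pKₐ(CH₃OH) ≈ 15.5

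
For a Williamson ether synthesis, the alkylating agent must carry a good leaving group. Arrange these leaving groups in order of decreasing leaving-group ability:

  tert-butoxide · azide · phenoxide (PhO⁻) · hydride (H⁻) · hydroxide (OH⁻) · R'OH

R'OH > azide > phenoxide (PhO⁻) > hydroxide (OH⁻) > tert-butoxide > hydride (H⁻)

Leaving-group ability tracks the stability of the departed species; conjugate-acid pKₐ is the usual yardstick (lower pKₐ → better LG).
R'OH: pKₐ(R'OH₂⁺) ≈ -2.4 — neutral; leaves from a protonated ether (an oxonium ion, R–O(H)R'⁺)
azide: pKₐ(HN₃) ≈ 4.7
phenoxide (PhO⁻): pKₐ(C₆H₅OH (phenol)) ≈ 10
hydroxide (OH⁻): pKₐ(H₂O) ≈ 15.7
tert-butoxide: pKₐ(t-BuOH) ≈ 18 — bulky, strongly basic alkoxide
hydride (H⁻): pKₐ(H₂) ≈ 36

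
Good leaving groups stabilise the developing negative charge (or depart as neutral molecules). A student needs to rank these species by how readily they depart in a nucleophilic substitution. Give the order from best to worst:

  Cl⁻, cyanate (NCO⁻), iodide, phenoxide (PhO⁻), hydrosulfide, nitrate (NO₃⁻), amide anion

iodide > Cl⁻ > nitrate (NO₃⁻) > cyanate (NCO⁻) > hydrosulfide > phenoxide (PhO⁻) > amide anion

Leaving-group ability tracks the stability of the departed species; conjugate-acid pKₐ is the usual yardstick (lower pKₐ → better LG).
iodide: pKₐ(HI) ≈ -10
Cl⁻: pKₐ(HCl) ≈ -7 — moderately weak base
nitrate (NO₃⁻): pKₐ(HNO₃) ≈ -1.3 — resonance-delocalised over three oxygens
cyanate (NCO⁻): pKₐ(HOCN) ≈ 3.5 — resonance between N and O
hydrosulfide: pKₐ(H₂S) ≈ 7
phenoxide (PhO⁻): pKₐ(C₆H₅OH (phenol)) ≈ 10
amide anion: pKₐ(NH₃) ≈ 38 — extremely strong base; never a leaving group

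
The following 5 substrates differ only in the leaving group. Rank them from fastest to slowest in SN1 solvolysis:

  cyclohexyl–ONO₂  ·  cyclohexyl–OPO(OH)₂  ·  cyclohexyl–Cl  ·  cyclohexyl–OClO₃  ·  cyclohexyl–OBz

Identical carbon frameworks mean the comparison reduces to leaving-group quality.
A good leaving group is a weak base: the lower the pKₐ of its conjugate acid, the more readily it departs.
cyclohexyl–OClO₃ loses ClO₄⁻: pKₐ(HClO₄) ≈ -10
cyclohexyl–Cl loses Cl⁻: pKₐ(HCl) ≈ -7
cyclohexyl–ONO₂ loses NO₃⁻: pKₐ(HNO₃) ≈ -1.3
cyclohexyl–OPO(OH)₂ loses H₂PO₄⁻: pKₐ(H₃PO₄) ≈ 2.1
cyclohexyl–OBz loses PhCOO⁻: pKₐ(C₆H₅COOH) ≈ 4.2

cyclohexyl–OClO₃ > cyclohexyl–Cl > cyclohexyl–ONO₂ > cyclohexyl–OPO(OH)₂ > cyclohexyl–OBz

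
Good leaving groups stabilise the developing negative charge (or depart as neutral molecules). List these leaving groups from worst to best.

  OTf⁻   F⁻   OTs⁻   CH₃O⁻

CH₃O⁻ < F⁻ < OTs⁻ < OTf⁻

Rank by basicity of the departing species: weakest base leaves most easily.
OTf⁻: pKₐ(CF₃SO₃H (triflic acid)) ≈ -14 — charge spread over three oxygens and a CF₃ group; the premier leaving group in synthesis
OTs⁻: pKₐ(p-CH₃C₆H₄SO₃H (TsOH)) ≈ -2.8 — resonance-delocalised arenesulfonate
F⁻: pKₐ(HF) ≈ 3.2
CH₃O⁻: pKₐ(CH₃OH) ≈ 15.5 — strong base; alkoxides do not leave unassisted
Listed from poorest to best leaving group as asked.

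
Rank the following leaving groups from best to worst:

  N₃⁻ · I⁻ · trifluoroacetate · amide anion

I⁻ > trifluoroacetate > N₃⁻ > amide anion

A good leaving group is a weak base: the lower the pKₐ of its conjugate acid, the more readily it departs.
I⁻: pKₐ(HI) ≈ -10
trifluoroacetate: pKₐ(CF₃COOH) ≈ 0.2
N₃⁻: pKₐ(HN₃) ≈ 4.7
amide anion: pKₐ(NH₃) ≈ 38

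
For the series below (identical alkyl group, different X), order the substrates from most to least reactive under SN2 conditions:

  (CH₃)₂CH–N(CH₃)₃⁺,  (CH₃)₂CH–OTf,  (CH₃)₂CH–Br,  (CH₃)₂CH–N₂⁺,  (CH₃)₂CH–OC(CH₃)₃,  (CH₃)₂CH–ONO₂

The skeletons are identical, so relative rate is governed entirely by leaving-group ability.
A good leaving group is a weak base: the lower the pKₐ of its conjugate acid, the more readily it departs.
(CH₃)₂CH–N₂⁺ loses N₂: no meaningful conjugate acid; N₂ departs as an exceptionally stable neutral molecule
(CH₃)₂CH–OTf loses OTf⁻: pKₐ(CF₃SO₃H (triflic acid)) ≈ -14
(CH₃)₂CH–Br loses Br⁻: pKₐ(HBr) ≈ -9
(CH₃)₂CH–ONO₂ loses NO₃⁻: pKₐ(HNO₃) ≈ -1.3
(CH₃)₂CH–N(CH₃)₃⁺ loses NR'₃: pKₐ(R'₃NH⁺) ≈ 10.7
(CH₃)₂CH–OC(CH₃)₃ loses (CH₃)₃CO⁻: pKₐ(t-BuOH) ≈ 18

(CH₃)₂CH–N₂⁺ > (CH₃)₂CH–OTf > (CH₃)₂CH–Br > (CH₃)₂CH–ONO₂ > (CH₃)₂CH–N(CH₃)₃⁺ > (CH₃)₂CH–OC(CH₃)₃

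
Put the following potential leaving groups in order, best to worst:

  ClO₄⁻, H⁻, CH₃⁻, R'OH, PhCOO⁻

Leaving-group ability tracks the stability of the departed species; conjugate-acid pKₐ is the usual yardstick (lower pKₐ → better LG).
ClO₄⁻: pKₐ(HClO₄) ≈ -10
R'OH: pKₐ(R'OH₂⁺) ≈ -2.4
PhCOO⁻: pKₐ(C₆H₅COOH) ≈ 4.2 — aryl carboxylate
H⁻: pKₐ(H₂) ≈ 36 — extremely strong base; leaves only in special hydride-transfer contexts
CH₃⁻: pKₐ(CH₄) ≈ 48 — unstabilised carbanion; the worst conceivable leaving group

ClO₄⁻ > R'OH > PhCOO⁻ > H⁻ > CH₃⁻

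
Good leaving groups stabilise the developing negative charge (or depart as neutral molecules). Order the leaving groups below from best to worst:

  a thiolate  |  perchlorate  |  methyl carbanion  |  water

perchlorate > water > a thiolate > methyl carbanion

A good leaving group is a weak base: the lower the pKₐ of its conjugate acid, the more readily it departs.
perchlorate: pKₐ(HClO₄) ≈ -10
water: pKₐ(H₃O⁺) ≈ -1.7 — neutral; leaves from a protonated alcohol (R–OH₂⁺)
a thiolate: pKₐ(RSH (a thiol)) ≈ 10.5
methyl carbanion: pKₐ(CH₄) ≈ 48 — unstabilised carbanion; the worst conceivable leaving group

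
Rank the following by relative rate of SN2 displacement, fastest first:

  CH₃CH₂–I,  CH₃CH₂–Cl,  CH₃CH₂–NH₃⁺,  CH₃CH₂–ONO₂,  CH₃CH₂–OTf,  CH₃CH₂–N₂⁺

CH₃CH₂–N₂⁺ > CH₃CH₂–OTf > CH₃CH₂–I > CH₃CH₂–Cl > CH₃CH₂–ONO₂ > CH₃CH₂–NH₃⁺

With the same alkyl group throughout, only the leaving group differentiates the rates.
Rank by basicity of the departing species: weakest base leaves most easily.
CH₃CH₂–N₂⁺ loses N₂: no meaningful conjugate acid; N₂ departs as an exceptionally stable neutral molecule
CH₃CH₂–OTf loses OTf⁻: pKₐ(CF₃SO₃H (triflic acid)) ≈ -14
CH₃CH₂–I loses I⁻: pKₐ(HI) ≈ -10
CH₃CH₂–Cl loses Cl⁻: pKₐ(HCl) ≈ -7
CH₃CH₂–ONO₂ loses NO₃⁻: pKₐ(HNO₃) ≈ -1.3
CH₃CH₂–NH₃⁺ loses NH₃: pKₐ(NH₄⁺) ≈ 9.2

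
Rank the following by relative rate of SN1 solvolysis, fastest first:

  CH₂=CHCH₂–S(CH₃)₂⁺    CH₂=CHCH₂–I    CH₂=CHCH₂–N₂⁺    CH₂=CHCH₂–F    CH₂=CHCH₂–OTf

With the same alkyl group throughout, only the leaving group differentiates the rates.
A good leaving group is a weak base: the lower the pKₐ of its conjugate acid, the more readily it departs.
CH₂=CHCH₂–N₂⁺ loses N₂: no meaningful conjugate acid; N₂ departs as an exceptionally stable neutral molecule
CH₂=CHCH₂–OTf loses OTf⁻: pKₐ(CF₃SO₃H (triflic acid)) ≈ -14
CH₂=CHCH₂–I loses I⁻: pKₐ(HI) ≈ -10
CH₂=CHCH₂–S(CH₃)₂⁺ loses SR'₂: pKₐ(R'₂SH⁺) ≈ -7
CH₂=CHCH₂–F loses F⁻: pKₐ(HF) ≈ 3.2

CH₂=CHCH₂–N₂⁺ > CH₂=CHCH₂–OTf > CH₂=CHCH₂–I > CH₂=CHCH₂–S(CH₃)₂⁺ > CH₂=CHCH₂–F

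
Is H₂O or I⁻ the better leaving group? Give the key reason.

I⁻

I⁻ is the better leaving group.
pKₐ(HI) ≈ -10 versus pKₐ(H₃O⁺) ≈ -1.7: I⁻ is the much weaker base.
Large, highly polarisable; very weak base.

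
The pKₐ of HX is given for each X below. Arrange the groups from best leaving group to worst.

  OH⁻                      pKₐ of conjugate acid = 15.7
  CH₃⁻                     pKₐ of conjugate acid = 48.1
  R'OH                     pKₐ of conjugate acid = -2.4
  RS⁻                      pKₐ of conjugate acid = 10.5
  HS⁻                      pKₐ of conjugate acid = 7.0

R'OH > HS⁻ > RS⁻ > OH⁻ > CH₃⁻

Lower conjugate-acid pKₐ ⇒ weaker base ⇒ better leaving group.
Sorting by the given values: R'OH (-2.4), HS⁻ (7.0), RS⁻ (10.5), OH⁻ (15.7), CH₃⁻ (48.1).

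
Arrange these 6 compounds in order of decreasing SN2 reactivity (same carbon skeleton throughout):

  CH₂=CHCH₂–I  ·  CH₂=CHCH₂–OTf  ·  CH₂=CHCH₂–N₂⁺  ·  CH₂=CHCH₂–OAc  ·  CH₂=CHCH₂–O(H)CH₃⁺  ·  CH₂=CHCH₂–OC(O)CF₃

CH₂=CHCH₂–N₂⁺ > CH₂=CHCH₂–OTf > CH₂=CHCH₂–I > CH₂=CHCH₂–O(H)CH₃⁺ > CH₂=CHCH₂–OC(O)CF₃ > CH₂=CHCH₂–OAc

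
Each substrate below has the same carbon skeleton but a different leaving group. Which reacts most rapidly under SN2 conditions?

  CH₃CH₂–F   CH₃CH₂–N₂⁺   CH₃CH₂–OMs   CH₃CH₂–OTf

CH₃CH₂–N₂⁺

With the same alkyl group throughout, only the leaving group differentiates the rates.
A good leaving group is a weak base: the lower the pKₐ of its conjugate acid, the more readily it departs.
CH₃CH₂–N₂⁺ loses N₂: no meaningful conjugate acid; N₂ departs as an exceptionally stable neutral molecule
CH₃CH₂–OTf loses OTf⁻: pKₐ(CF₃SO₃H (triflic acid)) ≈ -14
CH₃CH₂–OMs loses OMs⁻: pKₐ(CH₃SO₃H (MsOH)) ≈ -1.9
CH₃CH₂–F loses F⁻: pKₐ(HF) ≈ 3.2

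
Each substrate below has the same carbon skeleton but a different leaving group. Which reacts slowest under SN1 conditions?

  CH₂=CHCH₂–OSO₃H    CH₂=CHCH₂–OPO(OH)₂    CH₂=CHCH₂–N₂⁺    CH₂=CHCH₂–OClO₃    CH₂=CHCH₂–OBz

CH₂=CHCH₂–OBz

Same R in every case — rank the leaving groups.
Leaving-group ability tracks the stability of the departed species; conjugate-acid pKₐ is the usual yardstick (lower pKₐ → better LG).
CH₂=CHCH₂–N₂⁺ loses N₂: no meaningful conjugate acid; N₂ departs as an exceptionally stable neutral molecule
CH₂=CHCH₂–OClO₃ loses ClO₄⁻: pKₐ(HClO₄) ≈ -10
CH₂=CHCH₂–OSO₃H loses HSO₄⁻: pKₐ(H₂SO₄) ≈ -3
CH₂=CHCH₂–OPO(OH)₂ loses H₂PO₄⁻: pKₐ(H₃PO₄) ≈ 2.1
CH₂=CHCH₂–OBz loses PhCOO⁻: pKₐ(C₆H₅COOH) ≈ 4.2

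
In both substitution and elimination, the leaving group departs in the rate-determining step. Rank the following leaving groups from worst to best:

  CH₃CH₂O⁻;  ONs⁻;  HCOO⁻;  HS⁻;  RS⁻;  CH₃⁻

Leaving-group ability tracks the stability of the departed species; conjugate-acid pKₐ is the usual yardstick (lower pKₐ → better LG).
ONs⁻: pKₐ(p-O₂NC₆H₄SO₃H) ≈ -3.5
HCOO⁻: pKₐ(HCOOH) ≈ 3.8
HS⁻: pKₐ(H₂S) ≈ 7
RS⁻: pKₐ(RSH (a thiol)) ≈ 10.5
CH₃CH₂O⁻: pKₐ(CH₃CH₂OH) ≈ 16
CH₃⁻: pKₐ(CH₄) ≈ 48 — unstabilised carbanion; the worst conceivable leaving group
Reversing gives the worst-to-best order requested.

CH₃⁻ < CH₃CH₂O⁻ < RS⁻ < HS⁻ < HCOO⁻ < ONs⁻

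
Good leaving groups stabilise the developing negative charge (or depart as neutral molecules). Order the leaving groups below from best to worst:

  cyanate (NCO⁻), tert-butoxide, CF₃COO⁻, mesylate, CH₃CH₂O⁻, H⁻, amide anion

Leaving-group ability tracks the stability of the departed species; conjugate-acid pKₐ is the usual yardstick (lower pKₐ → better LG).
mesylate: pKₐ(CH₃SO₃H (MsOH)) ≈ -1.9
CF₃COO⁻: pKₐ(CF₃COOH) ≈ 0.2
cyanate (NCO⁻): pKₐ(HOCN) ≈ 3.5
CH₃CH₂O⁻: pKₐ(CH₃CH₂OH) ≈ 16
tert-butoxide: pKₐ(t-BuOH) ≈ 18
H⁻: pKₐ(H₂) ≈ 36
amide anion: pKₐ(NH₃) ≈ 38

mesylate > CF₃COO⁻ > cyanate (NCO⁻) > CH₃CH₂O⁻ > tert-butoxide > H⁻ > amide anion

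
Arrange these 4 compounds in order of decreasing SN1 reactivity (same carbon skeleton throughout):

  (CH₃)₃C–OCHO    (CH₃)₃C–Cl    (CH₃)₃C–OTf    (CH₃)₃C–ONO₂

Identical carbon frameworks mean the comparison reduces to leaving-group quality.
Leaving-group ability tracks the stability of the departed species; conjugate-acid pKₐ is the usual yardstick (lower pKₐ → better LG).
(CH₃)₃C–OTf loses OTf⁻: pKₐ(CF₃SO₃H (triflic acid)) ≈ -14
(CH₃)₃C–Cl loses Cl⁻: pKₐ(HCl) ≈ -7
(CH₃)₃C–ONO₂ loses NO₃⁻: pKₐ(HNO₃) ≈ -1.3
(CH₃)₃C–OCHO loses HCOO⁻: pKₐ(HCOOH) ≈ 3.8

(CH₃)₃C–OTf > (CH₃)₃C–Cl > (CH₃)₃C–ONO₂ > (CH₃)₃C–OCHO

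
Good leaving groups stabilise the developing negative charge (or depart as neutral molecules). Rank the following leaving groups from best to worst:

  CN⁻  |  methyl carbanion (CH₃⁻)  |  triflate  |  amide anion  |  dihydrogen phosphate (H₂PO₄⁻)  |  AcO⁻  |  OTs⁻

Leaving-group ability tracks the stability of the departed species; conjugate-acid pKₐ is the usual yardstick (lower pKₐ → better LG).
triflate: pKₐ(CF₃SO₃H (triflic acid)) ≈ -14
OTs⁻: pKₐ(p-CH₃C₆H₄SO₃H (TsOH)) ≈ -2.8
dihydrogen phosphate (H₂PO₄⁻): pKₐ(H₃PO₄) ≈ 2.1
AcO⁻: pKₐ(CH₃COOH) ≈ 4.8
CN⁻: pKₐ(HCN) ≈ 9.2
amide anion: pKₐ(NH₃) ≈ 38
methyl carbanion (CH₃⁻): pKₐ(CH₄) ≈ 48

triflate > OTs⁻ > dihydrogen phosphate (H₂PO₄⁻) > AcO⁻ > CN⁻ > amide anion > methyl carbanion (CH₃⁻)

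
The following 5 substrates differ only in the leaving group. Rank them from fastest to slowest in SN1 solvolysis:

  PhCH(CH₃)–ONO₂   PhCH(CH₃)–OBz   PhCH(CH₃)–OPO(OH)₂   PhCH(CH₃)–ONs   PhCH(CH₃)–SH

PhCH(CH₃)–ONs > PhCH(CH₃)–ONO₂ > PhCH(CH₃)–OPO(OH)₂ > PhCH(CH₃)–OBz > PhCH(CH₃)–SH

Identical carbon frameworks mean the comparison reduces to leaving-group quality.
A good leaving group is a weak base: the lower the pKₐ of its conjugate acid, the more readily it departs.
PhCH(CH₃)–ONs loses ONs⁻: pKₐ(p-O₂NC₆H₄SO₃H) ≈ -3.5
PhCH(CH₃)–ONO₂ loses NO₃⁻: pKₐ(HNO₃) ≈ -1.3
PhCH(CH₃)–OPO(OH)₂ loses H₂PO₄⁻: pKₐ(H₃PO₄) ≈ 2.1
PhCH(CH₃)–OBz loses PhCOO⁻: pKₐ(C₆H₅COOH) ≈ 4.2
PhCH(CH₃)–SH loses HS⁻: pKₐ(H₂S) ≈ 7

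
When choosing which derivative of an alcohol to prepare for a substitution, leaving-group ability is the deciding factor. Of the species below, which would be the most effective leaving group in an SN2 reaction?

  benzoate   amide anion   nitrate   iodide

Leaving-group ability tracks the stability of the departed species; conjugate-acid pKₐ is the usual yardstick (lower pKₐ → better LG).
iodide: pKₐ(HI) ≈ -10
nitrate: pKₐ(HNO₃) ≈ -1.3
benzoate: pKₐ(C₆H₅COOH) ≈ 4.2
amide anion: pKₐ(NH₃) ≈ 38

iodide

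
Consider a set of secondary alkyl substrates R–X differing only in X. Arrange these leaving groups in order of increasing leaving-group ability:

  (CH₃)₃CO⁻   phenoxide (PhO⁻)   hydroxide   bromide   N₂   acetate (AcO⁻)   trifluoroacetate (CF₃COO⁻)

(CH₃)₃CO⁻ < hydroxide < phenoxide (PhO⁻) < acetate (AcO⁻) < trifluoroacetate (CF₃COO⁻) < bromide < N₂

Leaving-group ability tracks the stability of the departed species; conjugate-acid pKₐ is the usual yardstick (lower pKₐ → better LG).
N₂: no meaningful conjugate acid; N₂ departs as an exceptionally stable neutral molecule
bromide: pKₐ(HBr) ≈ -9 — weak base; good leaving group
trifluoroacetate (CF₃COO⁻): pKₐ(CF₃COOH) ≈ 0.2
acetate (AcO⁻): pKₐ(CH₃COOH) ≈ 4.8 — resonance-stabilised but still a weak base
phenoxide (PhO⁻): pKₐ(C₆H₅OH (phenol)) ≈ 10 — resonance into the ring helps, but still a poor LG
hydroxide: pKₐ(H₂O) ≈ 15.7 — strong base; essentially never leaves without prior activation
(CH₃)₃CO⁻: pKₐ(t-BuOH) ≈ 18 — bulky, strongly basic alkoxide
Listed from poorest to best leaving group as asked.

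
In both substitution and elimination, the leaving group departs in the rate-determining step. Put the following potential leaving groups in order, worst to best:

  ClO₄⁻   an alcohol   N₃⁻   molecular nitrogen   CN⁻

CN⁻ < N₃⁻ < an alcohol < ClO₄⁻ < molecular nitrogen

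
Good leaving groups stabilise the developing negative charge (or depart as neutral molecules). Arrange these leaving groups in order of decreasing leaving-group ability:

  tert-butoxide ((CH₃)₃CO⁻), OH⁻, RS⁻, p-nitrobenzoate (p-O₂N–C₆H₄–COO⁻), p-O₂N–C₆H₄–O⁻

p-nitrobenzoate (p-O₂N–C₆H₄–COO⁻) > p-O₂N–C₆H₄–O⁻ > RS⁻ > OH⁻ > tert-butoxide ((CH₃)₃CO⁻)

Leaving-group ability tracks the stability of the departed species; conjugate-acid pKₐ is the usual yardstick (lower pKₐ → better LG).
p-nitrobenzoate (p-O₂N–C₆H₄–COO⁻): pKₐ(p-nitrobenzoic acid) ≈ 3.4
p-O₂N–C₆H₄–O⁻: pKₐ(p-nitrophenol) ≈ 7.2
RS⁻: pKₐ(RSH (a thiol)) ≈ 10.5
OH⁻: pKₐ(H₂O) ≈ 15.7
tert-butoxide ((CH₃)₃CO⁻): pKₐ(t-BuOH) ≈ 18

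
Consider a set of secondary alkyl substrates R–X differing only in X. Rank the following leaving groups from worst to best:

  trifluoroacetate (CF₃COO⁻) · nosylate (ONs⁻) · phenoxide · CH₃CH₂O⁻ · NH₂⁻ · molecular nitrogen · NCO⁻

NH₂⁻ < CH₃CH₂O⁻ < phenoxide < NCO⁻ < trifluoroacetate (CF₃COO⁻) < nosylate (ONs⁻) < molecular nitrogen

The more stable X⁻ (or X) is on its own — i.e. the weaker a base it is — the better a leaving group it makes.
molecular nitrogen: no meaningful conjugate acid; N₂ departs as an exceptionally stable neutral molecule
nosylate (ONs⁻): pKₐ(p-O₂NC₆H₄SO₃H) ≈ -3.5 — p-nitro group further stabilises the sulfonate
trifluoroacetate (CF₃COO⁻): pKₐ(CF₃COOH) ≈ 0.2
NCO⁻: pKₐ(HOCN) ≈ 3.5
phenoxide: pKₐ(C₆H₅OH (phenol)) ≈ 10 — resonance into the ring helps, but still a poor LG
CH₃CH₂O⁻: pKₐ(CH₃CH₂OH) ≈ 16
NH₂⁻: pKₐ(NH₃) ≈ 38 — extremely strong base; never a leaving group
Reversing gives the worst-to-best order requested.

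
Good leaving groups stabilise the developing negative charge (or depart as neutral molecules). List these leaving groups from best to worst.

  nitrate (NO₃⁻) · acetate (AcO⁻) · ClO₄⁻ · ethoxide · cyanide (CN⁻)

ClO₄⁻ > nitrate (NO₃⁻) > acetate (AcO⁻) > cyanide (CN⁻) > ethoxide

ClO₄⁻: pKₐ(HClO₄) ≈ -10
nitrate (NO₃⁻): pKₐ(HNO₃) ≈ -1.3
acetate (AcO⁻): pKₐ(CH₃COOH) ≈ 4.8
cyanide (CN⁻): pKₐ(HCN) ≈ 9.2
ethoxide: pKₐ(CH₃CH₂OH) ≈ 16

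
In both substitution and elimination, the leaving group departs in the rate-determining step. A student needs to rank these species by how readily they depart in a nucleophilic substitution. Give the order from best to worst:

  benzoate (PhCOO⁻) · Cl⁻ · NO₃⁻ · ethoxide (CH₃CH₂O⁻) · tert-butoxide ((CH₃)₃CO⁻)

Cl⁻ > NO₃⁻ > benzoate (PhCOO⁻) > ethoxide (CH₃CH₂O⁻) > tert-butoxide ((CH₃)₃CO⁻)

A good leaving group is a weak base: the lower the pKₐ of its conjugate acid, the more readily it departs.
Cl⁻: pKₐ(HCl) ≈ -7 — moderately weak base
NO₃⁻: pKₐ(HNO₃) ≈ -1.3
benzoate (PhCOO⁻): pKₐ(C₆H₅COOH) ≈ 4.2
ethoxide (CH₃CH₂O⁻): pKₐ(CH₃CH₂OH) ≈ 16 — strong base; alkoxides do not leave unassisted
tert-butoxide ((CH₃)₃CO⁻): pKₐ(t-BuOH) ≈ 18 — bulky, strongly basic alkoxide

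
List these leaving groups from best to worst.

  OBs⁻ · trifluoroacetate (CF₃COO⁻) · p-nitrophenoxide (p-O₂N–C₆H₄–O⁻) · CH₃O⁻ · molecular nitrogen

molecular nitrogen: no meaningful conjugate acid; N₂ departs as an exceptionally stable neutral molecule
OBs⁻: pKₐ(p-BrC₆H₄SO₃H) ≈ -2.8
trifluoroacetate (CF₃COO⁻): pKₐ(CF₃COOH) ≈ 0.2
p-nitrophenoxide (p-O₂N–C₆H₄–O⁻): pKₐ(p-nitrophenol) ≈ 7.2
CH₃O⁻: pKₐ(CH₃OH) ≈ 15.5

molecular nitrogen > OBs⁻ > trifluoroacetate (CF₃COO⁻) > p-nitrophenoxide (p-O₂N–C₆H₄–O⁻) > CH₃O⁻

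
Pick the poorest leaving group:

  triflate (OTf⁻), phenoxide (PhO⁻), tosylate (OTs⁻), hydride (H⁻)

hydride (H⁻)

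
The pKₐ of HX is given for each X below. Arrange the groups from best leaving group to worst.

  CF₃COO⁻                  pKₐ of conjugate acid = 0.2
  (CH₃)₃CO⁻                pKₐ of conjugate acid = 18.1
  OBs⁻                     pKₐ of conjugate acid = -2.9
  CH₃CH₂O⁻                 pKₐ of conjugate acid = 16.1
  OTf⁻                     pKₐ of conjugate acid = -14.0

OTf⁻ > OBs⁻ > CF₃COO⁻ > CH₃CH₂O⁻ > (CH₃)₃CO⁻

Lower conjugate-acid pKₐ ⇒ weaker base ⇒ better leaving group.
Sorting by the given values: OTf⁻ (-14.0), OBs⁻ (-2.9), CF₃COO⁻ (0.2), CH₃CH₂O⁻ (16.1), (CH₃)₃CO⁻ (18.1).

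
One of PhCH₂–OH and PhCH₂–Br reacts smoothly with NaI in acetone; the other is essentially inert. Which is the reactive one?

PhCH₂–Br

From PhCH₂–OH the departing group would be OH⁻ (pKₐ(H₂O) ≈ 15.7). Strong base; essentially never leaves without prior activation.
From PhCH₂–Br the leaving group is Br⁻ (pKₐ(HBr) ≈ -9). Weak base; good leaving group.
(In practice PhCH₂–Br is made from PhCH₂–OH by treatment with PBr₃, replacing the hydroxyl with bromide.)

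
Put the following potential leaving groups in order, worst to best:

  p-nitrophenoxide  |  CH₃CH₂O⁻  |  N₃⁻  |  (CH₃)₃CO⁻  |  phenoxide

(CH₃)₃CO⁻ < CH₃CH₂O⁻ < phenoxide < p-nitrophenoxide < N₃⁻

Leaving-group ability tracks the stability of the departed species; conjugate-acid pKₐ is the usual yardstick (lower pKₐ → better LG).
N₃⁻: pKₐ(HN₃) ≈ 4.7
p-nitrophenoxide: pKₐ(p-nitrophenol) ≈ 7.2
phenoxide: pKₐ(C₆H₅OH (phenol)) ≈ 10
CH₃CH₂O⁻: pKₐ(CH₃CH₂OH) ≈ 16
(CH₃)₃CO⁻: pKₐ(t-BuOH) ≈ 18
Reversing gives the worst-to-best order requested.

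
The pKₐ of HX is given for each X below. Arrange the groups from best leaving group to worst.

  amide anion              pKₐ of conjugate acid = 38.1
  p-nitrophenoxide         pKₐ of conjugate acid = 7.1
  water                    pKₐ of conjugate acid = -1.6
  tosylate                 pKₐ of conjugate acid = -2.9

Lower conjugate-acid pKₐ ⇒ weaker base ⇒ better leaving group.
Sorting by the given values: tosylate (-2.9), water (-1.6), p-nitrophenoxide (7.1), amide anion (38.1).

tosylate > water > p-nitrophenoxide > amide anion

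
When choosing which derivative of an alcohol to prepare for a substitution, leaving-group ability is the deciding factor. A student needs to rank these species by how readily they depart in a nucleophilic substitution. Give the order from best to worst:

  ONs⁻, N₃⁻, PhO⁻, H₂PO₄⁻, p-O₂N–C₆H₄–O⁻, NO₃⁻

A good leaving group is a weak base: the lower the pKₐ of its conjugate acid, the more readily it departs.
ONs⁻: pKₐ(p-O₂NC₆H₄SO₃H) ≈ -3.5
NO₃⁻: pKₐ(HNO₃) ≈ -1.3
H₂PO₄⁻: pKₐ(H₃PO₄) ≈ 2.1
N₃⁻: pKₐ(HN₃) ≈ 4.7
p-O₂N–C₆H₄–O⁻: pKₐ(p-nitrophenol) ≈ 7.2
PhO⁻: pKₐ(C₆H₅OH (phenol)) ≈ 10

ONs⁻ > NO₃⁻ > H₂PO₄⁻ > N₃⁻ > p-O₂N–C₆H₄–O⁻ > PhO⁻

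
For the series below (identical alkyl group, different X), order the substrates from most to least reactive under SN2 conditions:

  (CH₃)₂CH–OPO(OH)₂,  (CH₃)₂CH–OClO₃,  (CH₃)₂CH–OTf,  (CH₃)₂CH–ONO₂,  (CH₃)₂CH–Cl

With the same alkyl group throughout, only the leaving group differentiates the rates.
Rank by basicity of the departing species: weakest base leaves most easily.
(CH₃)₂CH–OTf loses OTf⁻: pKₐ(CF₃SO₃H (triflic acid)) ≈ -14
(CH₃)₂CH–OClO₃ loses ClO₄⁻: pKₐ(HClO₄) ≈ -10
(CH₃)₂CH–Cl loses Cl⁻: pKₐ(HCl) ≈ -7
(CH₃)₂CH–ONO₂ loses NO₃⁻: pKₐ(HNO₃) ≈ -1.3
(CH₃)₂CH–OPO(OH)₂ loses H₂PO₄⁻: pKₐ(H₃PO₄) ≈ 2.1

(CH₃)₂CH–OTf > (CH₃)₂CH–OClO₃ > (CH₃)₂CH–Cl > (CH₃)₂CH–ONO₂ > (CH₃)₂CH–OPO(OH)₂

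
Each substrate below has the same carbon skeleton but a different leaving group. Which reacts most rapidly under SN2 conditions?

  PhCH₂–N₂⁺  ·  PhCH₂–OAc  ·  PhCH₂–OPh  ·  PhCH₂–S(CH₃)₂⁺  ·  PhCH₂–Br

With the same alkyl group throughout, only the leaving group differentiates the rates.
Leaving-group ability tracks the stability of the departed species; conjugate-acid pKₐ is the usual yardstick (lower pKₐ → better LG).
PhCH₂–N₂⁺ loses N₂: no meaningful conjugate acid; N₂ departs as an exceptionally stable neutral molecule
PhCH₂–Br loses Br⁻: pKₐ(HBr) ≈ -9
PhCH₂–S(CH₃)₂⁺ loses SR'₂: pKₐ(R'₂SH⁺) ≈ -7
PhCH₂–OAc loses AcO⁻: pKₐ(CH₃COOH) ≈ 4.8
PhCH₂–OPh loses PhO⁻: pKₐ(C₆H₅OH (phenol)) ≈ 10

PhCH₂–N₂⁺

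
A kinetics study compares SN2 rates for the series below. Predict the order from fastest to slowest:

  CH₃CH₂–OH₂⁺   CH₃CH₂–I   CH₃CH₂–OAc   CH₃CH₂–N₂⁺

CH₃CH₂–N₂⁺ > CH₃CH₂–I > CH₃CH₂–OH₂⁺ > CH₃CH₂–OAc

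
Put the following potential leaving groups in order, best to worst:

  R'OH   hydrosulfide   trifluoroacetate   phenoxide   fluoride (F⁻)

R'OH > trifluoroacetate > fluoride (F⁻) > hydrosulfide > phenoxide

R'OH: pKₐ(R'OH₂⁺) ≈ -2.4
trifluoroacetate: pKₐ(CF₃COOH) ≈ 0.2 — strongly electron-withdrawing CF₃ stabilises the carboxylate
fluoride (F⁻): pKₐ(HF) ≈ 3.2 — small and strongly basic; the poor halide leaving group
hydrosulfide: pKₐ(H₂S) ≈ 7 — larger and more polarisable than the oxygen analogue
phenoxide: pKₐ(C₆H₅OH (phenol)) ≈ 10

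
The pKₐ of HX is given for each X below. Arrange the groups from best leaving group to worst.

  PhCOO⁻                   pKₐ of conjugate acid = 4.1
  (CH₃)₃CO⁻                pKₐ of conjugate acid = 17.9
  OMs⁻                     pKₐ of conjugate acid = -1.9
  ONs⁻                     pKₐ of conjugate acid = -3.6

ONs⁻ > OMs⁻ > PhCOO⁻ > (CH₃)₃CO⁻

Lower conjugate-acid pKₐ ⇒ weaker base ⇒ better leaving group.
Sorting by the given values: ONs⁻ (-3.6), OMs⁻ (-1.9), PhCOO⁻ (4.1), (CH₃)₃CO⁻ (17.9).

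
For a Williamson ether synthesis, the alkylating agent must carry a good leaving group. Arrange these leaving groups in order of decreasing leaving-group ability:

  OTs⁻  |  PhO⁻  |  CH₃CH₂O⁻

Rank by basicity of the departing species: weakest base leaves most easily.
OTs⁻: pKₐ(p-CH₃C₆H₄SO₃H (TsOH)) ≈ -2.8
PhO⁻: pKₐ(C₆H₅OH (phenol)) ≈ 10
CH₃CH₂O⁻: pKₐ(CH₃CH₂OH) ≈ 16

OTs⁻ > PhO⁻ > CH₃CH₂O⁻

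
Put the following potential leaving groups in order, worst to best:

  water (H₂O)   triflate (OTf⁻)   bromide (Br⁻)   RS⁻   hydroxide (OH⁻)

hydroxide (OH⁻) < RS⁻ < water (H₂O) < bromide (Br⁻) < triflate (OTf⁻)

Rank by basicity of the departing species: weakest base leaves most easily.
triflate (OTf⁻): pKₐ(CF₃SO₃H (triflic acid)) ≈ -14
bromide (Br⁻): pKₐ(HBr) ≈ -9
water (H₂O): pKₐ(H₃O⁺) ≈ -1.7
RS⁻: pKₐ(RSH (a thiol)) ≈ 10.5
hydroxide (OH⁻): pKₐ(H₂O) ≈ 15.7
The question asks for worst first, so the sequence is read in increasing leaving-group ability.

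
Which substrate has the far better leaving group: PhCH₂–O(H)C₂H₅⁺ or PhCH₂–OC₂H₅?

PhCH₂–O(H)C₂H₅⁺

From PhCH₂–OC₂H₅ the departing group would be CH₃CH₂O⁻ (pKₐ(CH₃CH₂OH) ≈ 16). Strong base; alkoxides do not leave unassisted.
From PhCH₂–O(H)C₂H₅⁺ the leaving group is R'OH (pKₐ(R'OH₂⁺) ≈ -2.4). Neutral; leaves from a protonated ether (an oxonium ion, R–O(H)R'⁺).
(In practice PhCH₂–O(H)C₂H₅⁺ is made from PhCH₂–OC₂H₅ by protonation with concentrated HBr, allowing neutral ethanol, rather than ethoxide, to depart.)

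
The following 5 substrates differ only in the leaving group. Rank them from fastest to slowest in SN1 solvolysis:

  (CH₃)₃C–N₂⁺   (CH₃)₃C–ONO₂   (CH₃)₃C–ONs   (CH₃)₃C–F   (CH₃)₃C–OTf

(CH₃)₃C–N₂⁺ > (CH₃)₃C–OTf > (CH₃)₃C–ONs > (CH₃)₃C–ONO₂ > (CH₃)₃C–F

Same R in every case — rank the leaving groups.
Rank by basicity of the departing species: weakest base leaves most easily.
(CH₃)₃C–N₂⁺ loses N₂: no meaningful conjugate acid; N₂ departs as an exceptionally stable neutral molecule
(CH₃)₃C–OTf loses OTf⁻: pKₐ(CF₃SO₃H (triflic acid)) ≈ -14
(CH₃)₃C–ONs loses ONs⁻: pKₐ(p-O₂NC₆H₄SO₃H) ≈ -3.5
(CH₃)₃C–ONO₂ loses NO₃⁻: pKₐ(HNO₃) ≈ -1.3
(CH₃)₃C–F loses F⁻: pKₐ(HF) ≈ 3.2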